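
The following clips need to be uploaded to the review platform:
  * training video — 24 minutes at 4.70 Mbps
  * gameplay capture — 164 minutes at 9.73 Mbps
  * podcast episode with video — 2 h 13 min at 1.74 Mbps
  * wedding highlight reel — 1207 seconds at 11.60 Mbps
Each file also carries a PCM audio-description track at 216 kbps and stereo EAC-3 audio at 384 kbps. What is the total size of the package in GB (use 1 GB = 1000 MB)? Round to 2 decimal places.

17.83 GB

Audio total: 216 + 384 = 600 kbps = 0.600 Mbps.
training video: 5.300 Mbps × 1440 s = 7632.0 Mb
gameplay capture: 10.330 Mbps × 9840 s = 101647.2 Mb
podcast episode with video: 2.340 Mbps × 7980 s = 18673.2 Mb
wedding highlight reel: 12.200 Mbps × 1207 s = 14725.4 Mb
Total: 142677.8 Mb = 17834.7 MB.
= 17.83 GB.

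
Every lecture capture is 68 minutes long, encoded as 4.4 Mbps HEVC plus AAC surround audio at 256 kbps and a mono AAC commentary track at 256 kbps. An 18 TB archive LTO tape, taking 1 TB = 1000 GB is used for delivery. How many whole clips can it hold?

68 min = 4080 s
Audio total: 256 + 256 = 512 kbps = 0.512 Mbps.
Total bitrate: 4.912 Mbps.
Per item: 4.912 Mbps × 4080 s = 20,041 Mb = 2,505 MB.
Capacity: 18 TB = 144,000,000 Mb; 7185.28 items → 7185 complete.

7185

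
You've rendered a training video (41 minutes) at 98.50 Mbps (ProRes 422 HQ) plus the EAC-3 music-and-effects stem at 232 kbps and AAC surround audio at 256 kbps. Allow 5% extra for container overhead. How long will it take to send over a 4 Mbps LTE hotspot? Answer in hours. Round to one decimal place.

17.8 hours

41 min = 2460 s
Audio total: 232 + 256 = 488 kbps = 0.488 Mbps.
Total bitrate: 98.988 Mbps.
File: 98.988 Mbps × 2460 s = 243510.5 Mb.
With 5% container overhead: ×1.05. → 255686.0 Mb.
At 4 Mbps: 255686.0 / 4 = 63921.5 s ≈ 17.8 hours.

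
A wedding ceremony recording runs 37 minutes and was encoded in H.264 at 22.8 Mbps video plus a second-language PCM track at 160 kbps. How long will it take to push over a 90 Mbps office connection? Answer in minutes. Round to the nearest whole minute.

37 min = 2220 s
Audio: 160 kbps = 0.160 Mbps.
Total bitrate: 22.960 Mbps.
File: 22.960 Mbps × 2220 s = 50971.2 Mb.
At 90 Mbps: 50971.2 / 90 = 566.3 s ≈ 9.44 minutes.

9 minutes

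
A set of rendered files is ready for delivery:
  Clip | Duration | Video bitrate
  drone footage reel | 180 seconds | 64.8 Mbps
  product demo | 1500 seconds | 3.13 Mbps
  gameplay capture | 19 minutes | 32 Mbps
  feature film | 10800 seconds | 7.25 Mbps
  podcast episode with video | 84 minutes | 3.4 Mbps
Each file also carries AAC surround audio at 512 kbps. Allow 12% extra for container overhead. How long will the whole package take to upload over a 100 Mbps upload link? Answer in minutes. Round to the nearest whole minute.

Audio: 512 kbps = 0.512 Mbps.
drone footage reel: 65.312 Mbps × 180 s × 1.12 = 13166.9 Mb
product demo: 3.642 Mbps × 1500 s × 1.12 = 6118.6 Mb
gameplay capture: 32.512 Mbps × 1140 s × 1.12 = 41511.3 Mb
feature film: 7.762 Mbps × 10800 s × 1.12 = 93889.2 Mb
podcast episode with video: 3.912 Mbps × 5040 s × 1.12 = 22082.5 Mb
Total: 176768.4 Mb = 22096.0 MB.
At 100 Mbps: 176768.4 / 100 = 1768 s ≈ 29.5 minutes.

29 minutes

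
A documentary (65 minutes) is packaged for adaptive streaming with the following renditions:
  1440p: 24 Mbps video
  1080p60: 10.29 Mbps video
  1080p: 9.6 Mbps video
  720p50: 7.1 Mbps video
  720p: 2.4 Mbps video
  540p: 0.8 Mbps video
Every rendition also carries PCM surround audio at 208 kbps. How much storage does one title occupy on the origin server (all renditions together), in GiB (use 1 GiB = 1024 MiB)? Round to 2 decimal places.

25.17 GiB

65 min = 3900 s
Audio: 208 kbps = 0.208 Mbps.
Sum of rendition bitrates: (24+0.208) + (10.29+0.208) + (9.6+0.208) + (7.1+0.208) + (2.4+0.208) + (0.8+0.208) = 55.438 Mbps.
× 3900 s = 216,208 Mb = 27,026 MB = 25.17 GiB.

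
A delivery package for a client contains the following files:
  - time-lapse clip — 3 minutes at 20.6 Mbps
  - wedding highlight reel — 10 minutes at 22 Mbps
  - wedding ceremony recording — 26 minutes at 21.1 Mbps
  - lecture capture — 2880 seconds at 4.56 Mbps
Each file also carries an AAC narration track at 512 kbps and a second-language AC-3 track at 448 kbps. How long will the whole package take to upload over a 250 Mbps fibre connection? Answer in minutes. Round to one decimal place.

Audio total: 512 + 448 = 960 kbps = 0.960 Mbps.
time-lapse clip: 21.560 Mbps × 180 s = 3880.8 Mb
wedding highlight reel: 22.960 Mbps × 600 s = 13776.0 Mb
wedding ceremony recording: 22.060 Mbps × 1560 s = 34413.6 Mb
lecture capture: 5.520 Mbps × 2880 s = 15897.6 Mb
Total: 67968.0 Mb = 8496.0 MB.
At 250 Mbps: 67968.0 / 250 = 272 s ≈ 4.53 minutes.

4.5 minutes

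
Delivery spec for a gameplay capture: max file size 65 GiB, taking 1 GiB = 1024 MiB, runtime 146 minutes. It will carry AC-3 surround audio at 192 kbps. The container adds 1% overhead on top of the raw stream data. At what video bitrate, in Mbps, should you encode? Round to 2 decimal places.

Budget: 65 GiB = 558345.7 Mb.
Stream payload after overhead: 558345.7 / 1.01 = 552817.6 Mb.
146 min = 8760 s
Total bitrate budget: 552817.6 Mb / 8760 s = 63.107 Mbps.
Audio: 192 kbps = 0.192 Mbps.
Video: 63.107 − 0.192 = 62.915 Mbps.

62.92 Mbps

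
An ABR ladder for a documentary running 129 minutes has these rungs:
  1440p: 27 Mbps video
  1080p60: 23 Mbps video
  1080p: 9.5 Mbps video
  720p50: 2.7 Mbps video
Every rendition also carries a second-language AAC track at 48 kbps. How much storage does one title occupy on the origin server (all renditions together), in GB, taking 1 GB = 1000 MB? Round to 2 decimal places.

60.36 GB

129 min = 7740 s
Audio: 48 kbps = 0.048 Mbps.
Sum of rendition bitrates: (27+0.048) + (23+0.048) + (9.5+0.048) + (2.7+0.048) = 62.392 Mbps.
× 7740 s = 482,914 Mb = 60,364 MB = 60.36 GB.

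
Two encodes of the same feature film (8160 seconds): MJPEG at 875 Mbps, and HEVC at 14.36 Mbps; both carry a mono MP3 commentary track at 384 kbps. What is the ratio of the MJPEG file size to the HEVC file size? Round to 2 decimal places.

Audio: 384 kbps = 0.384 Mbps.
MJPEG: 875.384 Mbps × 8160 s = 7143133.4 Mb = 892.892 GB.
HEVC: 14.744 Mbps × 8160 s = 120311.0 Mb = 15.039 GB.
Ratio: 892.892 / 15.039 = 59.372.

59.37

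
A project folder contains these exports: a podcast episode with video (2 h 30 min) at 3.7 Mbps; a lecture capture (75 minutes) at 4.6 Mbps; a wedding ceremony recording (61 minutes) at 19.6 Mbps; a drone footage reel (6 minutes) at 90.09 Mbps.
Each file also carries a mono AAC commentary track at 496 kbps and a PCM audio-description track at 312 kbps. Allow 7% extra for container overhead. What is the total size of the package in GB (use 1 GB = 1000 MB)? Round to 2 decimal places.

Audio total: 496 + 312 = 808 kbps = 0.808 Mbps.
podcast episode with video: 4.508 Mbps × 9000 s × 1.07 = 43412.0 Mb
lecture capture: 5.408 Mbps × 4500 s × 1.07 = 26039.5 Mb
wedding ceremony recording: 20.408 Mbps × 3660 s × 1.07 = 79921.8 Mb
drone footage reel: 90.898 Mbps × 360 s × 1.07 = 35013.9 Mb
Total: 184387.3 Mb = 23048.4 MB.
= 23.05 GB.

23.05 GB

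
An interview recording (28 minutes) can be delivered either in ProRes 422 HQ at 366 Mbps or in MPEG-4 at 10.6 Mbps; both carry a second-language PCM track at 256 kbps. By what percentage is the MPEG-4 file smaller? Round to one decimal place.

28 min = 1680 s
Audio: 256 kbps = 0.256 Mbps.
ProRes 422 HQ: 366.256 Mbps × 1680 s = 615310.1 Mb = 76.914 GB.
MPEG-4: 10.856 Mbps × 1680 s = 18238.1 Mb = 2.280 GB.
Reduction: (1 − 2.280/76.914) × 100 = 97.04%.

97.0%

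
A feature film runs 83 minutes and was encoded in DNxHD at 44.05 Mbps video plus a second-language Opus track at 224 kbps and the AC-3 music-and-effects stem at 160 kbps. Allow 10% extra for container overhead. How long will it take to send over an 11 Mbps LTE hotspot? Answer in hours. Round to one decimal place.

83 min = 4980 s
Audio total: 224 + 160 = 384 kbps = 0.384 Mbps.
Total bitrate: 44.434 Mbps.
File: 44.434 Mbps × 4980 s = 221281.3 Mb.
With 10% container overhead: ×1.10. → 243409.5 Mb.
At 11 Mbps: 243409.5 / 11 = 22128.1 s ≈ 6.15 hours.

6.1 hours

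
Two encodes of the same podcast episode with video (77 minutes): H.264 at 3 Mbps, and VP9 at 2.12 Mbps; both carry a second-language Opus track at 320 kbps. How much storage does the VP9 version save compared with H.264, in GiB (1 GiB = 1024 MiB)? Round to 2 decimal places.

77 min = 4620 s
Audio: 320 kbps = 0.320 Mbps.
H.264: 3.320 Mbps × 4620 s = 15338.4 Mb = 1.786 GiB.
VP9: 2.440 Mbps × 4620 s = 11272.8 Mb = 1.312 GiB.
Saving: 1.786 − 1.312 = 0.473 GiB.

0.47 GiB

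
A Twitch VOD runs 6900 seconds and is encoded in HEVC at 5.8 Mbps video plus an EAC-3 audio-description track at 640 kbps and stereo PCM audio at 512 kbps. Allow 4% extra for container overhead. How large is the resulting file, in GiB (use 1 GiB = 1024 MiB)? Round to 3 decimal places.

Audio total: 640 + 512 = 1152 kbps = 1.152 Mbps.
Total bitrate: 5.8 + 1.152 = 6.952 Mbps.
Stream data: 6.952 Mbps × 6900 s = 47968.8 Mb.
With 4% container overhead: ×1.04.
49,888 Mb = 6,235,944,000 bytes ÷ 1,073,741,824 = 5.808 GiB.

5.808 GiB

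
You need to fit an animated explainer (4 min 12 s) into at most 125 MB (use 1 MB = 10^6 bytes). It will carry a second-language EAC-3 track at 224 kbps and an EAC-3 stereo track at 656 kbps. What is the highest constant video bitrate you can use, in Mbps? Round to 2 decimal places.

3.09 Mbps

Budget: 125 MB = 1000.0 Mb.
4 min 12 s = 252 s
Total bitrate budget: 1000.0 Mb / 252 s = 3.968 Mbps.
Audio total: 224 + 656 = 880 kbps = 0.880 Mbps.
Video: 3.968 − 0.880 = 3.088 Mbps.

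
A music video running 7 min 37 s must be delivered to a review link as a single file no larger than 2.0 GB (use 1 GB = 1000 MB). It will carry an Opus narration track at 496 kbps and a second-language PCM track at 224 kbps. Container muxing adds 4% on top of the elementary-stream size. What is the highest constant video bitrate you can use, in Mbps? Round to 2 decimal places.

32.94 Mbps

Budget: 2.0 GB = 16000.0 Mb.
Stream payload after overhead: 16000.0 / 1.04 = 15384.6 Mb.
7 min 37 s = 457 s
Total bitrate budget: 15384.6 Mb / 457 s = 33.664 Mbps.
Audio total: 496 + 224 = 720 kbps = 0.720 Mbps.
Video: 33.664 − 0.720 = 32.944 Mbps.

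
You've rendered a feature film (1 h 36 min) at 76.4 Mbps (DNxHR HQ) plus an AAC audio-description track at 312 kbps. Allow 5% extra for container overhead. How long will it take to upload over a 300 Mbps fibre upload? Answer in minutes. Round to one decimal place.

1 h 36 min = 96 min = 5760 s
Audio: 312 kbps = 0.312 Mbps.
Total bitrate: 76.712 Mbps.
File: 76.712 Mbps × 5760 s = 441861.1 Mb.
With 5% container overhead: ×1.05. → 463954.2 Mb.
At 300 Mbps: 463954.2 / 300 = 1546.5 s ≈ 25.8 minutes.

25.8 minutes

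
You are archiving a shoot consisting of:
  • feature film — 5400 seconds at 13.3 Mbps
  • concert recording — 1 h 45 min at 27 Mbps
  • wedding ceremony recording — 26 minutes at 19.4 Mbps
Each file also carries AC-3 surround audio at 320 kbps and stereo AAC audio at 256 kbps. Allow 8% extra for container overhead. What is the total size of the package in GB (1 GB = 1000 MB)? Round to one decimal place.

Audio total: 320 + 256 = 576 kbps = 0.576 Mbps.
feature film: 13.876 Mbps × 5400 s × 1.08 = 80924.8 Mb
concert recording: 27.576 Mbps × 6300 s × 1.08 = 187627.1 Mb
wedding ceremony recording: 19.976 Mbps × 1560 s × 1.08 = 33655.6 Mb
Total: 302207.5 Mb = 37775.9 MB.
= 37.78 GB.

37.8 GB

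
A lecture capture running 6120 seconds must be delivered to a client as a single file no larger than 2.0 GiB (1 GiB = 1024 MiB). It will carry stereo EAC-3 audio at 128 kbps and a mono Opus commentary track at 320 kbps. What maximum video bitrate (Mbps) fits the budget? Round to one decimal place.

Budget: 2.0 GiB = 17179.9 Mb.
Total bitrate budget: 17179.9 Mb / 6120 s = 2.807 Mbps.
Audio total: 128 + 320 = 448 kbps = 0.448 Mbps.
Video: 2.807 − 0.448 = 2.359 Mbps.

2.4 Mbps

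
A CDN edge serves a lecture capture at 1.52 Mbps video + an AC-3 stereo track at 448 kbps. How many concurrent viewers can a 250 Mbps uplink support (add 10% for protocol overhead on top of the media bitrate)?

115

Audio: 448 kbps = 0.448 Mbps.
Per-viewer media rate: 1.968 Mbps.
On the wire with 10% overhead: 2.165 Mbps.
250 Mbps = 250.0 Mbps; 250.0 / 2.165 = 115.48 → 115 viewers.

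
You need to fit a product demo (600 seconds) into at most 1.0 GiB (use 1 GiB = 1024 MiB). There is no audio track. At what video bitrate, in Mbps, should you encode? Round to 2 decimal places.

14.32 Mbps

Budget: 1.0 GiB = 8589.9 Mb.
Total bitrate budget: 8589.9 Mb / 600 s = 14.317 Mbps.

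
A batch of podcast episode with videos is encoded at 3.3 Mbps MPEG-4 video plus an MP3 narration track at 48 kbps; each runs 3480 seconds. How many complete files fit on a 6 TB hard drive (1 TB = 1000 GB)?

Audio: 48 kbps = 0.048 Mbps.
Total bitrate: 3.348 Mbps.
Per item: 3.348 Mbps × 3480 s = 11,651 Mb = 1,456 MB.
Capacity: 6 TB = 48,000,000 Mb; 4119.80 items → 4119 complete.

4119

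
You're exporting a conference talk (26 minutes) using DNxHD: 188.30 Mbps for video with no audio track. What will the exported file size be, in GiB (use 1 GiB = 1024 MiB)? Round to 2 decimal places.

26 min = 1560 s
Total bitrate: 188.30 Mbps.
Stream data: 188.300 Mbps × 1560 s = 293748.0 Mb.
293,748 Mb = 36,718,500,000 bytes ÷ 1,073,741,824 = 34.20 GiB.

34.20 GiB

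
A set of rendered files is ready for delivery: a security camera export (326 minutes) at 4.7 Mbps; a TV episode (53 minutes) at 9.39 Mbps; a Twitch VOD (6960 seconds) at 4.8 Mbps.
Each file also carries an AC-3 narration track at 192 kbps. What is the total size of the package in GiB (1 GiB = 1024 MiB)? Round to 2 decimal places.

18.73 GiB

Audio: 192 kbps = 0.192 Mbps.
security camera export: 4.892 Mbps × 19560 s = 95687.5 Mb
TV episode: 9.582 Mbps × 3180 s = 30470.8 Mb
Twitch VOD: 4.992 Mbps × 6960 s = 34744.3 Mb
Total: 160902.6 Mb = 20112.8 MB.
= 18.73 GiB.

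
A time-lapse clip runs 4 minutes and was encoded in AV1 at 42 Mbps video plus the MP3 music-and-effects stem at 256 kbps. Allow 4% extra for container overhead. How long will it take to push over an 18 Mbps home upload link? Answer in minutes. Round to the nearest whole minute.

4 min = 240 s
Audio: 256 kbps = 0.256 Mbps.
Total bitrate: 42.256 Mbps.
File: 42.256 Mbps × 240 s = 10141.4 Mb.
With 4% container overhead: ×1.04. → 10547.1 Mb.
At 18 Mbps: 10547.1 / 18 = 585.9 s ≈ 9.77 minutes.

10 minutes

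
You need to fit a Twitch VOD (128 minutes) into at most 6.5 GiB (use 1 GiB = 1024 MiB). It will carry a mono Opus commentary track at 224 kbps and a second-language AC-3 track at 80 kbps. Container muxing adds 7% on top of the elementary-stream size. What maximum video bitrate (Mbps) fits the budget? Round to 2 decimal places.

Budget: 6.5 GiB = 55834.6 Mb.
Stream payload after overhead: 55834.6 / 1.07 = 52181.8 Mb.
128 min = 7680 s
Total bitrate budget: 52181.8 Mb / 7680 s = 6.795 Mbps.
Audio total: 224 + 80 = 304 kbps = 0.304 Mbps.
Video: 6.795 − 0.304 = 6.491 Mbps.

6.49 Mbps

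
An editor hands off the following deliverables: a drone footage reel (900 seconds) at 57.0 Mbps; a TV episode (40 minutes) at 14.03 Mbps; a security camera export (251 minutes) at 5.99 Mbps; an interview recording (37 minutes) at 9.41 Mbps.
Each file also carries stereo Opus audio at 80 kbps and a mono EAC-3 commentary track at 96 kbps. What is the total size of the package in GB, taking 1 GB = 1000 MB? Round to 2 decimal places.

Audio total: 80 + 96 = 176 kbps = 0.176 Mbps.
drone footage reel: 57.176 Mbps × 900 s = 51458.4 Mb
TV episode: 14.206 Mbps × 2400 s = 34094.4 Mb
security camera export: 6.166 Mbps × 15060 s = 92860.0 Mb
interview recording: 9.586 Mbps × 2220 s = 21280.9 Mb
Total: 199693.7 Mb = 24961.7 MB.
= 24.96 GB.

24.96 GB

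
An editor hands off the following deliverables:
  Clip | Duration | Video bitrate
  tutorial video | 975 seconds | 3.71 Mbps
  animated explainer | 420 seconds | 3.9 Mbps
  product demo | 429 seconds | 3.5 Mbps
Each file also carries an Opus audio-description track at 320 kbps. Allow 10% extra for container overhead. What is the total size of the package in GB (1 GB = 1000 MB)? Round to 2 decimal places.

Audio: 320 kbps = 0.320 Mbps.
tutorial video: 4.030 Mbps × 975 s × 1.10 = 4322.2 Mb
animated explainer: 4.220 Mbps × 420 s × 1.10 = 1949.6 Mb
product demo: 3.820 Mbps × 429 s × 1.10 = 1802.7 Mb
Total: 8074.5 Mb = 1009.3 MB.
= 1.009 GB.

1.01 GB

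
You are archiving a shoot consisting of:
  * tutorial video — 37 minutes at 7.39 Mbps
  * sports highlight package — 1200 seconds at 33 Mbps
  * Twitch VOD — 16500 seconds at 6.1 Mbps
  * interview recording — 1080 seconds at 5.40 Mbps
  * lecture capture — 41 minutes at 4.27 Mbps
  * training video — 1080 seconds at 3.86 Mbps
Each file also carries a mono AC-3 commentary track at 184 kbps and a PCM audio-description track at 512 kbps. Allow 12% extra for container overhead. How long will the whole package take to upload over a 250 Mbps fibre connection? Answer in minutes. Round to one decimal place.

Audio total: 184 + 512 = 696 kbps = 0.696 Mbps.
tutorial video: 8.086 Mbps × 2220 s × 1.12 = 20105.0 Mb
sports highlight package: 33.696 Mbps × 1200 s × 1.12 = 45287.4 Mb
Twitch VOD: 6.796 Mbps × 16500 s × 1.12 = 125590.1 Mb
interview recording: 6.096 Mbps × 1080 s × 1.12 = 7373.7 Mb
lecture capture: 4.966 Mbps × 2460 s × 1.12 = 13682.3 Mb
training video: 4.556 Mbps × 1080 s × 1.12 = 5510.9 Mb
Total: 217549.5 Mb = 27193.7 MB.
At 250 Mbps: 217549.5 / 250 = 870 s ≈ 14.5 minutes.

14.5 minutes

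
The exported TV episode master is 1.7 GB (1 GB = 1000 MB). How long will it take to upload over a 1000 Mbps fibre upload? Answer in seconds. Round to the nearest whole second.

14 seconds

File: 1.7 GB = 13600.0 Mb.
At 1000 Mbps: 13600.0 / 1000 = 13.6 s ≈ 13.6 seconds.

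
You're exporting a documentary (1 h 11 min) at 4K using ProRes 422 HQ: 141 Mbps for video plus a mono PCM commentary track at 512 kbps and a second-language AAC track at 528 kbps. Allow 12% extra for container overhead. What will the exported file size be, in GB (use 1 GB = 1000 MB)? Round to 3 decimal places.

84.713 GB

1 h 11 min = 71 min = 4260 s
Audio total: 512 + 528 = 1040 kbps = 1.040 Mbps.
Total bitrate: 141 + 1.040 = 142.040 Mbps.
Stream data: 142.040 Mbps × 4260 s = 605090.4 Mb.
With 12% container overhead: ×1.12.
677,701 Mb ÷ 8 = 84,713 MB → 84.71 GB.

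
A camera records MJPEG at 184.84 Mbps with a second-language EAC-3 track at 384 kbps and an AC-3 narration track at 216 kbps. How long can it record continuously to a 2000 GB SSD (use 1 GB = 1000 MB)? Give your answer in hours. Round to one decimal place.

Audio total: 384 + 216 = 600 kbps = 0.600 Mbps.
Total bitrate: 184.84 + 0.600 = 185.440 Mbps.
Capacity: 2000 GB = 16,000,000 Mb.
Recording time: 16,000,000 / 185.440 = 86,281 s ≈ 24.0 hours.

24.0 hours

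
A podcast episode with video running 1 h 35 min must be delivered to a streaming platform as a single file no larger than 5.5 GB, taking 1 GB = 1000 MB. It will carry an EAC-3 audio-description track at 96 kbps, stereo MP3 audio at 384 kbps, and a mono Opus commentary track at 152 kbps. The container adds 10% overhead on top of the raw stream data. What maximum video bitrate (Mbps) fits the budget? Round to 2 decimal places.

Budget: 5.5 GB = 44000.0 Mb.
Stream payload after overhead: 44000.0 / 1.10 = 40000.0 Mb.
1 h 35 min = 95 min = 5700 s
Total bitrate budget: 40000.0 Mb / 5700 s = 7.018 Mbps.
Audio total: 96 + 384 + 152 = 632 kbps = 0.632 Mbps.
Video: 7.018 − 0.632 = 6.386 Mbps.

6.39 Mbps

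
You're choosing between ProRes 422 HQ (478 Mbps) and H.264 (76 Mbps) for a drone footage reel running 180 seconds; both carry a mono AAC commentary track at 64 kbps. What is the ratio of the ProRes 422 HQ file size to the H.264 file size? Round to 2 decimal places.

Audio: 64 kbps = 0.064 Mbps.
ProRes 422 HQ: 478.064 Mbps × 180 s = 86051.5 Mb = 10.018 GiB.
H.264: 76.064 Mbps × 180 s = 13691.5 Mb = 1.594 GiB.
Ratio: 10.018 / 1.594 = 6.285.

6.29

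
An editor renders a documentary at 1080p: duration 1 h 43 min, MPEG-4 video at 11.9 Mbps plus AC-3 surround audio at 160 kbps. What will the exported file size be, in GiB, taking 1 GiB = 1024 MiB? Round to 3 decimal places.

8.677 GiB

1 h 43 min = 103 min = 6180 s
Audio: 160 kbps = 0.160 Mbps.
Total bitrate: 11.9 + 0.160 = 12.060 Mbps.
Stream data: 12.060 Mbps × 6180 s = 74530.8 Mb.
74,531 Mb = 9,316,350,000 bytes ÷ 1,073,741,824 = 8.677 GiB.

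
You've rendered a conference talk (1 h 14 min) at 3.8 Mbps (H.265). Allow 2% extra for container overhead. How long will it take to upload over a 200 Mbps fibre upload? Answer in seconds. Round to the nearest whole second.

1 h 14 min = 74 min = 4440 s
File: 3.800 Mbps × 4440 s = 16872.0 Mb.
With 2% container overhead: ×1.02. → 17209.4 Mb.
At 200 Mbps: 17209.4 / 200 = 86.0 s ≈ 86 seconds.

86 seconds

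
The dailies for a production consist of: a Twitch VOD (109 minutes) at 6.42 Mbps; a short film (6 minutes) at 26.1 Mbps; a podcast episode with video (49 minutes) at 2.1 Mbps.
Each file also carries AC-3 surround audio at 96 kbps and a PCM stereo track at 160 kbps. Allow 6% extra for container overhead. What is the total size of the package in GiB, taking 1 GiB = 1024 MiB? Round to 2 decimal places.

Audio total: 96 + 160 = 256 kbps = 0.256 Mbps.
Twitch VOD: 6.676 Mbps × 6540 s × 1.06 = 46280.7 Mb
short film: 26.356 Mbps × 360 s × 1.06 = 10057.4 Mb
podcast episode with video: 2.356 Mbps × 2940 s × 1.06 = 7342.2 Mb
Total: 63680.4 Mb = 7960.0 MB.
= 7.413 GiB.

7.41 GiB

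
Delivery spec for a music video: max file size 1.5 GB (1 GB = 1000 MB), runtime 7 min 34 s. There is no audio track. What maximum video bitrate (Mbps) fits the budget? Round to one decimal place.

26.4 Mbps

Budget: 1.5 GB = 12000.0 Mb.
7 min 34 s = 454 s
Total bitrate budget: 12000.0 Mb / 454 s = 26.432 Mbps.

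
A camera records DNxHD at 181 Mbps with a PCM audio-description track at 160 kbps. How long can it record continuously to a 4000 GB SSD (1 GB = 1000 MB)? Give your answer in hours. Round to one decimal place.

49.1 hours

Audio: 160 kbps = 0.160 Mbps.
Total bitrate: 181 + 0.160 = 181.160 Mbps.
Capacity: 4000 GB = 32,000,000 Mb.
Recording time: 32,000,000 / 181.160 = 176,639 s ≈ 49.1 hours.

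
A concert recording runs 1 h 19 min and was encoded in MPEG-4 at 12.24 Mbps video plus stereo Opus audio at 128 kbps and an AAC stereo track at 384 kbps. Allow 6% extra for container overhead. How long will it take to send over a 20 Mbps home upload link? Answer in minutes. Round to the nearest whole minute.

1 h 19 min = 79 min = 4740 s
Audio total: 128 + 384 = 512 kbps = 0.512 Mbps.
Total bitrate: 12.752 Mbps.
File: 12.752 Mbps × 4740 s = 60444.5 Mb.
With 6% container overhead: ×1.06. → 64071.1 Mb.
At 20 Mbps: 64071.1 / 20 = 3203.6 s ≈ 53.4 minutes.

53 minutes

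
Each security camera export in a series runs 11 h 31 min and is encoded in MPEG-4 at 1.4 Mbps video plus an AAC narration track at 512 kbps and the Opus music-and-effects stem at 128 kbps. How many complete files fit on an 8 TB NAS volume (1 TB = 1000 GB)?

756

11 h 31 min = 691 min = 41460 s
Audio total: 512 + 128 = 640 kbps = 0.640 Mbps.
Total bitrate: 2.040 Mbps.
Per item: 2.040 Mbps × 41460 s = 84,578 Mb = 10,572 MB.
Capacity: 8 TB = 64,000,000 Mb; 756.69 items → 756 complete.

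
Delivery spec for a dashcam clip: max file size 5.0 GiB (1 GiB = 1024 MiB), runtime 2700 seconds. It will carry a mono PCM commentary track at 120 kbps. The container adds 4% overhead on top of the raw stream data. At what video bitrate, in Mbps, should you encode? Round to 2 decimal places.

Budget: 5.0 GiB = 42949.7 Mb.
Stream payload after overhead: 42949.7 / 1.04 = 41297.8 Mb.
Total bitrate budget: 41297.8 Mb / 2700 s = 15.295 Mbps.
Audio: 120 kbps = 0.120 Mbps.
Video: 15.295 − 0.120 = 15.175 Mbps.

15.18 Mbps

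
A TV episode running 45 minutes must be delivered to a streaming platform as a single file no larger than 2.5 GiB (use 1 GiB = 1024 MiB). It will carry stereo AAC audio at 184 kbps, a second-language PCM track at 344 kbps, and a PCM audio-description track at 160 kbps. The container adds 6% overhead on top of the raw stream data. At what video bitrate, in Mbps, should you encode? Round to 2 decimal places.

6.82 Mbps

Budget: 2.5 GiB = 21474.8 Mb.
Stream payload after overhead: 21474.8 / 1.06 = 20259.3 Mb.
45 min = 2700 s
Total bitrate budget: 20259.3 Mb / 2700 s = 7.503 Mbps.
Audio total: 184 + 344 + 160 = 688 kbps = 0.688 Mbps.
Video: 7.503 − 0.688 = 6.815 Mbps.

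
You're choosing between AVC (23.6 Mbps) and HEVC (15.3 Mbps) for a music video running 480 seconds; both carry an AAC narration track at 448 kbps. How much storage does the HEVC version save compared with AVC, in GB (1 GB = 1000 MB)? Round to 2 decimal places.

Audio: 448 kbps = 0.448 Mbps.
AVC: 24.048 Mbps × 480 s = 11543.0 Mb = 1.443 GB.
HEVC: 15.748 Mbps × 480 s = 7559.0 Mb = 0.945 GB.
Saving: 1.443 − 0.945 = 0.498 GB.

0.50 GB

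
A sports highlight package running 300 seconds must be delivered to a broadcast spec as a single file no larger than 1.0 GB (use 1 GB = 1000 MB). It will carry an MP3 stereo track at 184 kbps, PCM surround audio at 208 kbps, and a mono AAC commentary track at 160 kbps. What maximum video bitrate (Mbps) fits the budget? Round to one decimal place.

Budget: 1.0 GB = 8000.0 Mb.
Total bitrate budget: 8000.0 Mb / 300 s = 26.667 Mbps.
Audio total: 184 + 208 + 160 = 552 kbps = 0.552 Mbps.
Video: 26.667 − 0.552 = 26.115 Mbps.

26.1 Mbps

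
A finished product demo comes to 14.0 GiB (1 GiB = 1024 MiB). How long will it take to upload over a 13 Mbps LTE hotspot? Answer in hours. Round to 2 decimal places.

2.57 hours

File: 14.0 GiB = 120259.1 Mb.
At 13 Mbps: 120259.1 / 13 = 9250.7 s ≈ 2.57 hours.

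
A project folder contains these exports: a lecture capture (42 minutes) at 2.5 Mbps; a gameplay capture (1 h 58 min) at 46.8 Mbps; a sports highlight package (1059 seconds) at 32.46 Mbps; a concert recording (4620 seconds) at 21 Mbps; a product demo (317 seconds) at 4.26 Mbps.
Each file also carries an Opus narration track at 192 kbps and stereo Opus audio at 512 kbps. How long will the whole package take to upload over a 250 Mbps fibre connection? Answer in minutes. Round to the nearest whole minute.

Audio total: 192 + 512 = 704 kbps = 0.704 Mbps.
lecture capture: 3.204 Mbps × 2520 s = 8074.1 Mb
gameplay capture: 47.504 Mbps × 7080 s = 336328.3 Mb
sports highlight package: 33.164 Mbps × 1059 s = 35120.7 Mb
concert recording: 21.704 Mbps × 4620 s = 100272.5 Mb
product demo: 4.964 Mbps × 317 s = 1573.6 Mb
Total: 481369.1 Mb = 60171.1 MB.
At 250 Mbps: 481369.1 / 250 = 1925 s ≈ 32.1 minutes.

32 minutes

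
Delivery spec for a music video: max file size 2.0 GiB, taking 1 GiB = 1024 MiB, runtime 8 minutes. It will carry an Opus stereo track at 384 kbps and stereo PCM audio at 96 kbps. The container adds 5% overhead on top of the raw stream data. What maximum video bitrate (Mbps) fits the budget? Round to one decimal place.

33.6 Mbps

Budget: 2.0 GiB = 17179.9 Mb.
Stream payload after overhead: 17179.9 / 1.05 = 16361.8 Mb.
8 min = 480 s
Total bitrate budget: 16361.8 Mb / 480 s = 34.087 Mbps.
Audio total: 384 + 96 = 480 kbps = 0.480 Mbps.
Video: 34.087 − 0.480 = 33.607 Mbps.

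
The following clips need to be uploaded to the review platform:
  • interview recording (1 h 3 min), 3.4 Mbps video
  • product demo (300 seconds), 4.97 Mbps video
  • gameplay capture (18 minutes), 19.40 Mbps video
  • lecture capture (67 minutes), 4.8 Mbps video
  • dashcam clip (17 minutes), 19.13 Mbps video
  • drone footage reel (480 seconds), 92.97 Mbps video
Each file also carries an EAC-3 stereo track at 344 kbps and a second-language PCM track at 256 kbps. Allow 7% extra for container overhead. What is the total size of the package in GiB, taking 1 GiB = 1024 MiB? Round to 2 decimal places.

Audio total: 344 + 256 = 600 kbps = 0.600 Mbps.
interview recording: 4.000 Mbps × 3780 s × 1.07 = 16178.4 Mb
product demo: 5.570 Mbps × 300 s × 1.07 = 1788.0 Mb
gameplay capture: 20.000 Mbps × 1080 s × 1.07 = 23112.0 Mb
lecture capture: 5.400 Mbps × 4020 s × 1.07 = 23227.6 Mb
dashcam clip: 19.730 Mbps × 1020 s × 1.07 = 21533.3 Mb
drone footage reel: 93.570 Mbps × 480 s × 1.07 = 48057.6 Mb
Total: 133896.8 Mb = 16737.1 MB.
= 15.59 GiB.

15.59 GiB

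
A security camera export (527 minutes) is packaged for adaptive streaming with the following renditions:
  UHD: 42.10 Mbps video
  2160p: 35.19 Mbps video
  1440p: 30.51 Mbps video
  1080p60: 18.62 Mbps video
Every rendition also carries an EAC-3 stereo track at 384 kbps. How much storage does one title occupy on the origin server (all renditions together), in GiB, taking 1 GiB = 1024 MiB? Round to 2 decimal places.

527 min = 31620 s
Audio: 384 kbps = 0.384 Mbps.
Sum of rendition bitrates: (42.10+0.384) + (35.19+0.384) + (30.51+0.384) + (18.62+0.384) = 127.956 Mbps.
× 31620 s = 4,045,969 Mb = 505,746 MB = 471.0 GiB.

471.01 GiB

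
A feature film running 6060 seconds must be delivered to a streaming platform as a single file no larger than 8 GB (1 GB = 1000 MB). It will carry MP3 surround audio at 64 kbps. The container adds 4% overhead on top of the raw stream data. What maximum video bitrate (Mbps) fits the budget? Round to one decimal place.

Budget: 8 GB = 64000.0 Mb.
Stream payload after overhead: 64000.0 / 1.04 = 61538.5 Mb.
Total bitrate budget: 61538.5 Mb / 6060 s = 10.155 Mbps.
Audio: 64 kbps = 0.064 Mbps.
Video: 10.155 − 0.064 = 10.091 Mbps.

10.1 Mbps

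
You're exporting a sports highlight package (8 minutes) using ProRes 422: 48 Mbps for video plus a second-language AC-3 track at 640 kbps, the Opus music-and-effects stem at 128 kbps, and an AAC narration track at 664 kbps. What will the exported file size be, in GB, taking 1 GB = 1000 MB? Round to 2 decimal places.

2.97 GB

8 min = 480 s
Audio total: 640 + 128 + 664 = 1432 kbps = 1.432 Mbps.
Total bitrate: 48 + 1.432 = 49.432 Mbps.
Stream data: 49.432 Mbps × 480 s = 23727.4 Mb.
23,727 Mb ÷ 8 = 2,966 MB → 2.966 GB.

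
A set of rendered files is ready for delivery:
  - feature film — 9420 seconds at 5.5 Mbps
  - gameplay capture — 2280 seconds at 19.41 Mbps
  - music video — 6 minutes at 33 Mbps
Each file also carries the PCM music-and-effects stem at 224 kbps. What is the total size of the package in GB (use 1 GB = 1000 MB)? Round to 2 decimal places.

13.83 GB

Audio: 224 kbps = 0.224 Mbps.
feature film: 5.724 Mbps × 9420 s = 53920.1 Mb
gameplay capture: 19.634 Mbps × 2280 s = 44765.5 Mb
music video: 33.224 Mbps × 360 s = 11960.6 Mb
Total: 110646.2 Mb = 13830.8 MB.
= 13.83 GB.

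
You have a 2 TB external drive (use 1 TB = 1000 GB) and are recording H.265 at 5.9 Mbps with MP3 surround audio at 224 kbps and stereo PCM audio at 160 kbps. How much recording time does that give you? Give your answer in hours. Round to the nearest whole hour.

707 hours

Audio total: 224 + 160 = 384 kbps = 0.384 Mbps.
Total bitrate: 5.9 + 0.384 = 6.284 Mbps.
Capacity: 2 TB = 16,000,000 Mb.
Recording time: 16,000,000 / 6.284 = 2,546,149 s ≈ 707 hours.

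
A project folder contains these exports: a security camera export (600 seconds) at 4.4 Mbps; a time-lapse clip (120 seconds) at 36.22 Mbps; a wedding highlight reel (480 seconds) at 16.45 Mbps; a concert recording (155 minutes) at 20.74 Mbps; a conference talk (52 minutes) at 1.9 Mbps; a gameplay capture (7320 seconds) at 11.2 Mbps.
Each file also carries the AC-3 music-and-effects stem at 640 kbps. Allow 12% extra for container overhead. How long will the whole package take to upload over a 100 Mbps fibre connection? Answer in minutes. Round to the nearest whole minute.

58 minutes

Audio: 640 kbps = 0.640 Mbps.
security camera export: 5.040 Mbps × 600 s × 1.12 = 3386.9 Mb
time-lapse clip: 36.860 Mbps × 120 s × 1.12 = 4954.0 Mb
wedding highlight reel: 17.090 Mbps × 480 s × 1.12 = 9187.6 Mb
concert recording: 21.380 Mbps × 9300 s × 1.12 = 222694.1 Mb
conference talk: 2.540 Mbps × 3120 s × 1.12 = 8875.8 Mb
gameplay capture: 11.840 Mbps × 7320 s × 1.12 = 97069.1 Mb
Total: 346167.4 Mb = 43270.9 MB.
At 100 Mbps: 346167.4 / 100 = 3462 s ≈ 57.7 minutes.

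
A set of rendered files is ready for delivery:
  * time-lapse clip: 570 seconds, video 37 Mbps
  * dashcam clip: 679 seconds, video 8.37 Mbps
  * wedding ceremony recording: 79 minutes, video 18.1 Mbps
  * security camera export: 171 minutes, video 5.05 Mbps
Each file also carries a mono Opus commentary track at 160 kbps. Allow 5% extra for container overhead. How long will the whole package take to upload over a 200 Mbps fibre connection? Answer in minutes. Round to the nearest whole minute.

Audio: 160 kbps = 0.160 Mbps.
time-lapse clip: 37.160 Mbps × 570 s × 1.05 = 22240.3 Mb
dashcam clip: 8.530 Mbps × 679 s × 1.05 = 6081.5 Mb
wedding ceremony recording: 18.260 Mbps × 4740 s × 1.05 = 90880.0 Mb
security camera export: 5.210 Mbps × 10260 s × 1.05 = 56127.3 Mb
Total: 175329.1 Mb = 21916.1 MB.
At 200 Mbps: 175329.1 / 200 = 877 s ≈ 14.6 minutes.

15 minutes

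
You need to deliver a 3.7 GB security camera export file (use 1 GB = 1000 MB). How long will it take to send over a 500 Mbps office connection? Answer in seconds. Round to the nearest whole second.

File: 3.7 GB = 29600.0 Mb.
At 500 Mbps: 29600.0 / 500 = 59.2 s ≈ 59.2 seconds.

59 seconds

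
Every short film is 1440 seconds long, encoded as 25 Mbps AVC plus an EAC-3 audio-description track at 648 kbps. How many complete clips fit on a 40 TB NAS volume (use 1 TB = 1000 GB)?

8664

Audio: 648 kbps = 0.648 Mbps.
Total bitrate: 25.648 Mbps.
Per item: 25.648 Mbps × 1440 s = 36,933 Mb = 4,617 MB.
Capacity: 40 TB = 320,000,000 Mb; 8664.31 items → 8664 complete.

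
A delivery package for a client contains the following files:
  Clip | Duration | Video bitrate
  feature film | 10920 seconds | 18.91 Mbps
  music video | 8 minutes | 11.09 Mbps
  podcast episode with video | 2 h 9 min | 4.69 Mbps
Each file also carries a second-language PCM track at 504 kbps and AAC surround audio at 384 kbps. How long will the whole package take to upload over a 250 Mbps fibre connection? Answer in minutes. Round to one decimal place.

17.7 minutes

Audio total: 504 + 384 = 888 kbps = 0.888 Mbps.
feature film: 19.798 Mbps × 10920 s = 216194.2 Mb
music video: 11.978 Mbps × 480 s = 5749.4 Mb
podcast episode with video: 5.578 Mbps × 7740 s = 43173.7 Mb
Total: 265117.3 Mb = 33139.7 MB.
At 250 Mbps: 265117.3 / 250 = 1060 s ≈ 17.7 minutes.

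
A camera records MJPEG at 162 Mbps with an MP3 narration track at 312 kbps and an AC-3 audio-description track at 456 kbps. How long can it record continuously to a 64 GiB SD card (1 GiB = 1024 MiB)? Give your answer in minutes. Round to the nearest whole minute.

Audio total: 312 + 456 = 768 kbps = 0.768 Mbps.
Total bitrate: 162 + 0.768 = 162.768 Mbps.
Capacity: 64 GiB = 549,756 Mb.
Recording time: 549,756 / 162.768 = 3,378 s ≈ 56.3 minutes.

56 minutes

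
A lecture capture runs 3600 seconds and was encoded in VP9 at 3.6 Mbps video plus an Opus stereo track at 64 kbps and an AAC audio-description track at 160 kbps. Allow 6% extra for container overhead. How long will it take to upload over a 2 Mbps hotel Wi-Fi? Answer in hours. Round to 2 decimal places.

2.03 hours

Audio total: 64 + 160 = 224 kbps = 0.224 Mbps.
Total bitrate: 3.824 Mbps.
File: 3.824 Mbps × 3600 s = 13766.4 Mb.
With 6% container overhead: ×1.06. → 14592.4 Mb.
At 2 Mbps: 14592.4 / 2 = 7296.2 s ≈ 2.03 hours.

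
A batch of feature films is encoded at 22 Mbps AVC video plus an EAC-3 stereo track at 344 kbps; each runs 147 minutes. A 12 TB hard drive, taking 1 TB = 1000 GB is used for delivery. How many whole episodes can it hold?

487

147 min = 8820 s
Audio: 344 kbps = 0.344 Mbps.
Total bitrate: 22.344 Mbps.
Per item: 22.344 Mbps × 8820 s = 197,074 Mb = 24,634 MB.
Capacity: 12 TB = 96,000,000 Mb; 487.13 items → 487 complete.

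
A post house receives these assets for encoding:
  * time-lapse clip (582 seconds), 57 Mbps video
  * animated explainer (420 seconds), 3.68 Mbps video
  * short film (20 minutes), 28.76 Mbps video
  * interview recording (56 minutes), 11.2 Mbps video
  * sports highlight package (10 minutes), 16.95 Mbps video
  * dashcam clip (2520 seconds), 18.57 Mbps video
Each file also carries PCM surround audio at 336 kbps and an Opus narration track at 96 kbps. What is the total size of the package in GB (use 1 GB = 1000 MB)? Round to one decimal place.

20.9 GB

Audio total: 336 + 96 = 432 kbps = 0.432 Mbps.
time-lapse clip: 57.432 Mbps × 582 s = 33425.4 Mb
animated explainer: 4.112 Mbps × 420 s = 1727.0 Mb
short film: 29.192 Mbps × 1200 s = 35030.4 Mb
interview recording: 11.632 Mbps × 3360 s = 39083.5 Mb
sports highlight package: 17.382 Mbps × 600 s = 10429.2 Mb
dashcam clip: 19.002 Mbps × 2520 s = 47885.0 Mb
Total: 167580.6 Mb = 20947.6 MB.
= 20.95 GB.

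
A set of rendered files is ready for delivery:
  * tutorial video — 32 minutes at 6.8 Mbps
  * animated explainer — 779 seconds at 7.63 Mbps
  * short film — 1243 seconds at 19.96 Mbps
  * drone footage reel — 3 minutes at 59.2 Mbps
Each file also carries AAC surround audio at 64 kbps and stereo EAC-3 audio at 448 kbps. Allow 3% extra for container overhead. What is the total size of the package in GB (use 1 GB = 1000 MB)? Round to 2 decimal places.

Audio total: 64 + 448 = 512 kbps = 0.512 Mbps.
tutorial video: 7.312 Mbps × 1920 s × 1.03 = 14460.2 Mb
animated explainer: 8.142 Mbps × 779 s × 1.03 = 6532.9 Mb
short film: 20.472 Mbps × 1243 s × 1.03 = 26210.1 Mb
drone footage reel: 59.712 Mbps × 180 s × 1.03 = 11070.6 Mb
Total: 58273.8 Mb = 7284.2 MB.
= 7.284 GB.

7.28 GB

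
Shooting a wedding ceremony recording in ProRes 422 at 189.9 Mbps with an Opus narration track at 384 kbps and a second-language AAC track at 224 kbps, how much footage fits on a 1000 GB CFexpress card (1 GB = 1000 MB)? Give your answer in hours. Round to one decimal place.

11.7 hours

Audio total: 384 + 224 = 608 kbps = 0.608 Mbps.
Total bitrate: 189.9 + 0.608 = 190.508 Mbps.
Capacity: 1000 GB = 8,000,000 Mb.
Recording time: 8,000,000 / 190.508 = 41,993 s ≈ 11.7 hours.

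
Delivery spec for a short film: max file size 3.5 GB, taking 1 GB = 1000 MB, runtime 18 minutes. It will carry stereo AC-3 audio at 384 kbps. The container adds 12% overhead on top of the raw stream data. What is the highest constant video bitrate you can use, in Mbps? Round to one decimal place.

Budget: 3.5 GB = 28000.0 Mb.
Stream payload after overhead: 28000.0 / 1.12 = 25000.0 Mb.
18 min = 1080 s
Total bitrate budget: 25000.0 Mb / 1080 s = 23.148 Mbps.
Audio: 384 kbps = 0.384 Mbps.
Video: 23.148 − 0.384 = 22.764 Mbps.

22.8 Mbps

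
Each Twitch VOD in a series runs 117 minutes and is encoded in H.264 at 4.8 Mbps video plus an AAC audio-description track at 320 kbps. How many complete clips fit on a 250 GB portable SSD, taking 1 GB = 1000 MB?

117 min = 7020 s
Audio: 320 kbps = 0.320 Mbps.
Total bitrate: 5.120 Mbps.
Per item: 5.120 Mbps × 7020 s = 35,942 Mb = 4,493 MB.
Capacity: 250 GB = 2,000,000 Mb; 55.64 items → 55 complete.

55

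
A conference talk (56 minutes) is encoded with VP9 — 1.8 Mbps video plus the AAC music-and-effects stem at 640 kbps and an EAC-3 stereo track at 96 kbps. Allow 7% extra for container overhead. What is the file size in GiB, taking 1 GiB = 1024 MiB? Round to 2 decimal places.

56 min = 3360 s
Audio total: 640 + 96 = 736 kbps = 0.736 Mbps.
Total bitrate: 1.8 + 0.736 = 2.536 Mbps.
Stream data: 2.536 Mbps × 3360 s = 8521.0 Mb.
With 7% container overhead: ×1.07.
9,117 Mb = 1,139,678,400 bytes ÷ 1,073,741,824 = 1.061 GiB.

1.06 GiB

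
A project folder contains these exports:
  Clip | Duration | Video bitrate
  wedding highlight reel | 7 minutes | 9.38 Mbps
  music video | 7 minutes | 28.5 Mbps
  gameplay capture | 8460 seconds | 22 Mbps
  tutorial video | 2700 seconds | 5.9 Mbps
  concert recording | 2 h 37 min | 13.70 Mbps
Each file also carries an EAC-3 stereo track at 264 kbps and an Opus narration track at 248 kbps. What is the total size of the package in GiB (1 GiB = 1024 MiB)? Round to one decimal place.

Audio total: 264 + 248 = 512 kbps = 0.512 Mbps.
wedding highlight reel: 9.892 Mbps × 420 s = 4154.6 Mb
music video: 29.012 Mbps × 420 s = 12185.0 Mb
gameplay capture: 22.512 Mbps × 8460 s = 190451.5 Mb
tutorial video: 6.412 Mbps × 2700 s = 17312.4 Mb
concert recording: 14.212 Mbps × 9420 s = 133877.0 Mb
Total: 357980.6 Mb = 44747.6 MB.
= 41.67 GiB.

41.7 GiB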